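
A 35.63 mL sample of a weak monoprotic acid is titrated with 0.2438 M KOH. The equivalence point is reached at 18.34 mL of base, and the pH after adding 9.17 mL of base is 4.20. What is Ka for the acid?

6.3 x 10^-5

9.17 mL is half of the equivalence volume, so this is the half-equivalence point where [HA] = [A^-].
At half-equivalence pH = pKa, so pKa = 4.20.
Ka = 10^(-4.20) = 6.3 x 10^-5.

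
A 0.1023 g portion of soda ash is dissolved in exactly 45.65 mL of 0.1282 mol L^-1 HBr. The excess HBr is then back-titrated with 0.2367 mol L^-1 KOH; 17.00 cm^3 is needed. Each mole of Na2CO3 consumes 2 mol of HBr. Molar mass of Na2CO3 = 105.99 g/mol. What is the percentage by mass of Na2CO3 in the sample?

Total n(HBr) added = 0.1282 x 0.04565 = 0.005852 mol.
n(KOH) used = 0.2367 x 0.01700 = 0.004024 mol, which equals the excess n(HBr).
So n(HBr) consumed by the sample = 0.005852 - 0.004024 = 0.001828 mol.
n(Na2CO3) = 0.001828 / 2 = 0.0009142 mol.
mass Na2CO3 = 0.0009142 x 105.99 = 0.09690 g, so %Na2CO3 = 0.09690/0.1023 x 100 = 94.7%.

94.7%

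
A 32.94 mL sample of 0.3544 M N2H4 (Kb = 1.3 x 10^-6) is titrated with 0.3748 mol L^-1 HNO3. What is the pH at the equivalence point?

4.43

n(N2H4) = 0.3544 x 0.03294 = 0.01167 mol; V(HNO3) at equivalence = 0.01167/0.3748 = 0.03115 L.
At equivalence the base is fully converted to N2H5+; total volume = 0.06409 L, so [N2H5+] = 0.01167/0.06409 = 0.1822 M.
Ka(N2H5+) = Kw/Kb = 1.0e-14 / 1.3 x 10^-6 = 7.69e-9.
[H^+] = sqrt(Ka x [N2H5+]) = sqrt(7.69e-9 x 0.1822) = 3.74e-5 M.
pH = -log(3.74e-5) = 4.43.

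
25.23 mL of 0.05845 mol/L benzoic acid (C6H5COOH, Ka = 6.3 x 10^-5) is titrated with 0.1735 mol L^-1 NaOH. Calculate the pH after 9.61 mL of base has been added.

11.74

n(acid) = 0.05845 x 0.02523 = 0.001475 mol; n(NaOH) added = 0.1735 x 0.009610 = 0.001667 mol.
Base is in excess by 0.001667 - 0.001475 = 0.0001926 mol in a total volume of 0.03484 L.
[OH^-] = 0.0001926/0.03484 = 0.005529 M, so pOH = 2.26 and pH = 14.00 - 2.26 = 11.74.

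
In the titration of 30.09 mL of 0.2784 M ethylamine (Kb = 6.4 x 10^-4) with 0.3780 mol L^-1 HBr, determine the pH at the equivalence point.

5.80

n(C2H5NH2) = 0.2784 x 0.03009 = 0.008377 mol; V(HBr) at equivalence = 0.008377/0.3780 = 0.02216 L.
At equivalence the base is fully converted to C2H5NH3+; total volume = 0.05225 L, so [C2H5NH3+] = 0.008377/0.05225 = 0.1603 M.
Ka(C2H5NH3+) = Kw/Kb = 1.0e-14 / 6.4 x 10^-4 = 1.56e-11.
[H^+] = sqrt(Ka x [C2H5NH3+]) = sqrt(1.56e-11 x 0.1603) = 1.58e-6 M.
pH = -log(1.58e-6) = 5.80.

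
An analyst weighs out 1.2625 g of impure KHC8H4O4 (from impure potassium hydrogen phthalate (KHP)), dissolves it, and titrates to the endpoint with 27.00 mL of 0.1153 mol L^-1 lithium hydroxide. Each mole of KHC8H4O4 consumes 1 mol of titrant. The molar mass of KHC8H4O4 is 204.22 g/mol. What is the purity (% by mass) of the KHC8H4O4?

50.4%

n(LiOH) = 0.1153 x 0.02700 = 0.003113 mol.
n(KHC8H4O4) = 0.003113 / 1 = 0.003113 mol.
mass of KHC8H4O4 = 0.003113 x 204.22 = 0.6358 g.
% purity = 0.6358 / 1.2625 x 100 = 50.4%.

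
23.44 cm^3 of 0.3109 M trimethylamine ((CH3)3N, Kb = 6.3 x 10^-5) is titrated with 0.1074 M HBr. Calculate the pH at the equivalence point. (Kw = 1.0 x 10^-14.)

5.45

n((CH3)3N) = 0.3109 x 0.02344 = 0.007287 mol; V(HBr) at equivalence = 0.007287/0.1074 = 0.06785 L.
At equivalence the base is fully converted to (CH3)3NH+; total volume = 0.09129 L, so [(CH3)3NH+] = 0.007287/0.09129 = 0.07982 M.
Ka((CH3)3NH+) = Kw/Kb = 1.0e-14 / 6.3 x 10^-5 = 1.59e-10.
[H^+] = sqrt(Ka x [(CH3)3NH+]) = sqrt(1.59e-10 x 0.07982) = 3.56e-6 M.
pH = -log(3.56e-6) = 5.45.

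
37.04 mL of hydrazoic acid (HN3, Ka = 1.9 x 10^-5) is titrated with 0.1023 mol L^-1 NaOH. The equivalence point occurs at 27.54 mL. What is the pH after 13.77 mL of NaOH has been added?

13.77 mL is exactly half the equivalence volume (27.54/2), i.e. the half-equivalence point.
There, n(HA) = n(A^-), so pH = pKa = -log(1.9 x 10^-5) = 4.72.

4.72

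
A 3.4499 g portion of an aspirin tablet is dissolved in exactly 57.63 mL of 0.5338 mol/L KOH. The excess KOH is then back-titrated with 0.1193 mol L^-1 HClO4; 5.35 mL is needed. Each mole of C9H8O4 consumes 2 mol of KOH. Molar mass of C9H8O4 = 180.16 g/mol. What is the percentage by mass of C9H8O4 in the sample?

Total n(KOH) added = 0.5338 x 0.05763 = 0.03076 mol.
n(HClO4) used = 0.1193 x 0.005350 = 0.0006383 mol, which equals the excess n(KOH).
So n(KOH) consumed by the sample = 0.03076 - 0.0006383 = 0.03012 mol.
n(C9H8O4) = 0.03012 / 2 = 0.01506 mol.
mass C9H8O4 = 0.01506 x 180.16 = 2.714 g, so %C9H8O4 = 2.714/3.4499 x 100 = 78.7%.

78.7%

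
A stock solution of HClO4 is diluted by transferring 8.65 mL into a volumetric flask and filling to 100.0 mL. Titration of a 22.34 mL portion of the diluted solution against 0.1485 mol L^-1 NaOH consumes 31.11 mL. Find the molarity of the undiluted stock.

n(NaOH) = 0.1485 x 0.03111 = 0.004620 mol.
n(HClO4) in the aliquot = 0.004620 mol.
[diluted HClO4] = 0.004620 / 0.02234 = 0.2068 M.
Dilution factor = 100.0/8.650 = 11.56, so [stock] = 0.2068 x 11.56 = 2.39 M.

2.39 M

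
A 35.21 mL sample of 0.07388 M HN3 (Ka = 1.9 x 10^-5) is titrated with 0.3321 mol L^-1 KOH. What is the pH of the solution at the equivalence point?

8.75

n(HN3) = 0.07388 x 0.03521 = 0.002601 mol; V(KOH) at equivalence = 0.002601/0.3321 = 0.007833 L.
At equivalence all the acid is converted to N3-; total volume = 0.03521 + 0.007833 = 0.04304 L, so [N3-] = 0.002601/0.04304 = 0.06044 M.
Kb = Kw/Ka = 1.0e-14 / 1.9 x 10^-5 = 5.26e-10.
[OH^-] = sqrt(Kb x [N3-]) = sqrt(5.26e-10 x 0.06044) = 5.64e-6 M.
pOH = 5.25, so pH = 14.00 - 5.25 = 8.75.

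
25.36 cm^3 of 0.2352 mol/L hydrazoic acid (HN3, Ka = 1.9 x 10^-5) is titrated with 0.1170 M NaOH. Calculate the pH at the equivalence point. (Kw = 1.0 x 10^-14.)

n(HN3) = 0.2352 x 0.02536 = 0.005965 mol; V(NaOH) at equivalence = 0.005965/0.1170 = 0.05098 L.
At equivalence all the acid is converted to N3-; total volume = 0.02536 + 0.05098 = 0.07634 L, so [N3-] = 0.005965/0.07634 = 0.07813 M.
Kb = Kw/Ka = 1.0e-14 / 1.9 x 10^-5 = 5.26e-10.
[OH^-] = sqrt(Kb x [N3-]) = sqrt(5.26e-10 x 0.07813) = 6.41e-6 M.
pOH = 5.19, so pH = 14.00 - 5.19 = 8.81.

8.81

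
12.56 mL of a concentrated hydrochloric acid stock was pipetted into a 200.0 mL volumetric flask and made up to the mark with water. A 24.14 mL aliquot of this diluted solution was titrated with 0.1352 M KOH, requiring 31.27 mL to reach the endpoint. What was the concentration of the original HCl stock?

2.79 M

n(KOH) = 0.1352 x 0.03127 = 0.004228 mol.
n(HCl) in the aliquot = 0.004228 mol.
[diluted HCl] = 0.004228 / 0.02414 = 0.1751 M.
Dilution factor = 200.0/12.56 = 15.92, so [stock] = 0.1751 x 15.92 = 2.79 M.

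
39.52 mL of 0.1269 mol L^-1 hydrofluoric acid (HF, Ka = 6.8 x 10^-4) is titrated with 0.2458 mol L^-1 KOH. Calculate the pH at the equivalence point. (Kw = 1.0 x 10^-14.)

8.05

n(HF) = 0.1269 x 0.03952 = 0.005015 mol; V(KOH) at equivalence = 0.005015/0.2458 = 0.02040 L.
At equivalence all the acid is converted to F-; total volume = 0.03952 + 0.02040 = 0.05992 L, so [F-] = 0.005015/0.05992 = 0.08369 M.
Kb = Kw/Ka = 1.0e-14 / 6.8 x 10^-4 = 1.47e-11.
[OH^-] = sqrt(Kb x [F-]) = sqrt(1.47e-11 x 0.08369) = 1.11e-6 M.
pOH = 5.95, so pH = 14.00 - 5.95 = 8.05.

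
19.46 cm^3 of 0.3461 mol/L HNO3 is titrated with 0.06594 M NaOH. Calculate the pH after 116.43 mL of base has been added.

n(acid) = 0.3461 x 0.01946 = 0.006735 mol; n(NaOH) added = 0.06594 x 0.1164 = 0.007677 mol.
Base is in excess by 0.007677 - 0.006735 = 0.0009423 mol in a total volume of 0.1359 L.
[OH^-] = 0.0009423/0.1359 = 0.006934 M, so pOH = 2.16 and pH = 14.00 - 2.16 = 11.84.

11.84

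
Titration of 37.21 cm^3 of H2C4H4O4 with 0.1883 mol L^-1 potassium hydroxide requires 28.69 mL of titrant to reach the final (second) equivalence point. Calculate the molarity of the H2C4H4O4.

0.0726 M

n(KOH) = 0.1883 x 0.02869 = 0.005402 mol.
At the final (second) equivalence point, 2 mol OH^- react per mol H2C4H4O4, so n(H2C4H4O4) = 0.005402 / 2 = 0.002701 mol.
[H2C4H4O4] = 0.002701 / 0.03721 L = 0.0726 M.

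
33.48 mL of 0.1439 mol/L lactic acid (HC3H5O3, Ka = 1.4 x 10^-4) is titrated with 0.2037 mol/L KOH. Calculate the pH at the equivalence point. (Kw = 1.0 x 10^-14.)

n(HC3H5O3) = 0.1439 x 0.03348 = 0.004818 mol; V(KOH) at equivalence = 0.004818/0.2037 = 0.02365 L.
At equivalence all the acid is converted to C3H5O3-; total volume = 0.03348 + 0.02365 = 0.05713 L, so [C3H5O3-] = 0.004818/0.05713 = 0.08433 M.
Kb = Kw/Ka = 1.0e-14 / 1.4 x 10^-4 = 7.14e-11.
[OH^-] = sqrt(Kb x [C3H5O3-]) = sqrt(7.14e-11 x 0.08433) = 2.45e-6 M.
pOH = 5.61, so pH = 14.00 - 5.61 = 8.39.

8.39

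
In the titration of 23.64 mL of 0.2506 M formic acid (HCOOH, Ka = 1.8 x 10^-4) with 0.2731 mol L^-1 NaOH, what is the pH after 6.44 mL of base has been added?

3.37

Initial n(HCOOH) = 0.2506 x 0.02364 = 0.005924 mol.
n(NaOH) added = 0.2731 x 0.006440 = 0.001759 mol, converting that many moles of HCOOH to HCOO-.
Remaining n(HCOOH) = 0.004165 mol; n(HCOO-) = 0.001759 mol.
By Henderson-Hasselbalch, pH = pKa + log([A^-]/[HA]) = 3.74 + log(0.001759/0.004165) = 3.74 + (-0.37) = 3.37.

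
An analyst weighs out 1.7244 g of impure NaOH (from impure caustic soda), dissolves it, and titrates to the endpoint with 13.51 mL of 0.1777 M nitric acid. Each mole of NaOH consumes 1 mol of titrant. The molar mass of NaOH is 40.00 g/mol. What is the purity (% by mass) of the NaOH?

n(HNO3) = 0.1777 x 0.01351 = 0.002401 mol.
n(NaOH) = 0.002401 / 1 = 0.002401 mol.
mass of NaOH = 0.002401 x 40.00 = 0.09603 g.
% purity = 0.09603 / 1.7244 x 100 = 5.57%.

5.57%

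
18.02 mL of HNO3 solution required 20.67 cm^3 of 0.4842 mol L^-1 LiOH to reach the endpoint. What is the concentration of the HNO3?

0.555 M

n(LiOH) delivered = 0.4842 x 0.02067 = 0.01001 mol.
For a 1:1 reaction, n(HNO3) = 0.01001 mol.
[HNO3] = 0.01001 mol / 0.01802 L = 0.555 M.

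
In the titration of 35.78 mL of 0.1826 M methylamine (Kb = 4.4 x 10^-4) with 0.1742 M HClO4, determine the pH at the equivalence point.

5.85

n(CH3NH2) = 0.1826 x 0.03578 = 0.006533 mol; V(HClO4) at equivalence = 0.006533/0.1742 = 0.03751 L.
At equivalence the base is fully converted to CH3NH3+; total volume = 0.07329 L, so [CH3NH3+] = 0.006533/0.07329 = 0.08915 M.
Ka(CH3NH3+) = Kw/Kb = 1.0e-14 / 4.4 x 10^-4 = 2.27e-11.
[H^+] = sqrt(Ka x [CH3NH3+]) = sqrt(2.27e-11 x 0.08915) = 1.42e-6 M.
pH = -log(1.42e-6) = 5.85.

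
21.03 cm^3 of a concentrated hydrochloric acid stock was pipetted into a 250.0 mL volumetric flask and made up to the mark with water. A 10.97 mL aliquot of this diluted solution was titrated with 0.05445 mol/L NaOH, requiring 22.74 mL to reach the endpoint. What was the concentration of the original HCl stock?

n(NaOH) = 0.05445 x 0.02274 = 0.001238 mol.
n(HCl) in the aliquot = 0.001238 mol.
[diluted HCl] = 0.001238 / 0.01097 = 0.1129 M.
Dilution factor = 250.0/21.03 = 11.89, so [stock] = 0.1129 x 11.89 = 1.34 M.

1.34 M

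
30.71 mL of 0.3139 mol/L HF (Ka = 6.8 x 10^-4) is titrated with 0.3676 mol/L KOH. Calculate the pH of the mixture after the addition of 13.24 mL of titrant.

3.18

Initial n(HF) = 0.3139 x 0.03071 = 0.009640 mol.
n(KOH) added = 0.3676 x 0.01324 = 0.004867 mol, converting that many moles of HF to F-.
Remaining n(HF) = 0.004773 mol; n(F-) = 0.004867 mol.
By Henderson-Hasselbalch, pH = pKa + log([A^-]/[HA]) = 3.17 + log(0.004867/0.004773) = 3.17 + (+0.01) = 3.18.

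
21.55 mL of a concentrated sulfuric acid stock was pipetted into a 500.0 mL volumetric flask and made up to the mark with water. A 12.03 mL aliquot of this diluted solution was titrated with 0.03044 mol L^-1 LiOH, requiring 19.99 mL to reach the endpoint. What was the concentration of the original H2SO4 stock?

0.587 M

n(LiOH) = 0.03044 x 0.01999 = 0.0006085 mol.
n(H2SO4) in the aliquot = 0.0006085 x 1/2 = 0.0003042 mol.
[diluted H2SO4] = 0.0003042 / 0.01203 = 0.02529 M.
Dilution factor = 500.0/21.55 = 23.20, so [stock] = 0.02529 x 23.20 = 0.587 M.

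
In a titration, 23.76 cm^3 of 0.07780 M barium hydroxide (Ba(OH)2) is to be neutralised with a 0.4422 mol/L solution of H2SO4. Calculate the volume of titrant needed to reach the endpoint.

4.18 mL

n(Ba(OH)2) = 0.07780 mol/L x 0.02376 L = 0.001849 mol.
At equivalence n(H2SO4) = n(Ba(OH)2) = 0.001849 mol.
V(H2SO4) = 0.001849 / 0.4422 = 0.004180 L = 4.18 mL.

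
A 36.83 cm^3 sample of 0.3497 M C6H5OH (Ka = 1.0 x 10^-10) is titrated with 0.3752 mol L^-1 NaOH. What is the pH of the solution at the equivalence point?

11.63

n(C6H5OH) = 0.3497 x 0.03683 = 0.01288 mol; V(NaOH) at equivalence = 0.01288/0.3752 = 0.03433 L.
At equivalence all the acid is converted to C6H5O-; total volume = 0.03683 + 0.03433 = 0.07116 L, so [C6H5O-] = 0.01288/0.07116 = 0.1810 M.
Kb = Kw/Ka = 1.0e-14 / 1.0 x 10^-10 = 0.000100.
[OH^-] = sqrt(Kb x [C6H5O-]) = sqrt(0.000100 x 0.1810) = 0.00425 M.
pOH = 2.37, so pH = 14.00 - 2.37 = 11.63.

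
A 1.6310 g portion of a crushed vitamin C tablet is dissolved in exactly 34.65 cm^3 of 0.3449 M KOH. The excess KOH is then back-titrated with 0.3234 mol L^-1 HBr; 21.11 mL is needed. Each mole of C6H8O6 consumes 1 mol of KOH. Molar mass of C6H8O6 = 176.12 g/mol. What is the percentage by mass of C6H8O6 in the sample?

55.3%

Total n(KOH) added = 0.3449 x 0.03465 = 0.01195 mol.
n(HBr) used = 0.3234 x 0.02111 = 0.006827 mol, which equals the excess n(KOH).
So n(KOH) consumed by the sample = 0.01195 - 0.006827 = 0.005124 mol.
n(C6H8O6) = 0.005124 / 1 = 0.005124 mol.
mass C6H8O6 = 0.005124 x 176.12 = 0.9024 g, so %C6H8O6 = 0.9024/1.6310 x 100 = 55.3%.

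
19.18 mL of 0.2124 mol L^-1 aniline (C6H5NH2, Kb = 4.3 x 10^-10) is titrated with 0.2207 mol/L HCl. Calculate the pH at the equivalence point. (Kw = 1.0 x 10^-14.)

n(C6H5NH2) = 0.2124 x 0.01918 = 0.004074 mol; V(HCl) at equivalence = 0.004074/0.2207 = 0.01846 L.
At equivalence the base is fully converted to C6H5NH3+; total volume = 0.03764 L, so [C6H5NH3+] = 0.004074/0.03764 = 0.1082 M.
Ka(C6H5NH3+) = Kw/Kb = 1.0e-14 / 4.3 x 10^-10 = 2.33e-5.
[H^+] = sqrt(Ka x [C6H5NH3+]) = sqrt(2.33e-5 x 0.1082) = 0.00159 M.
pH = -log(0.00159) = 2.80.

2.80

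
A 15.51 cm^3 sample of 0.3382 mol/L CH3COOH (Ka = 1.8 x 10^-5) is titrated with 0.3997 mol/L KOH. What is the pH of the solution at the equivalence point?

9.00

n(CH3COOH) = 0.3382 x 0.01551 = 0.005245 mol; V(KOH) at equivalence = 0.005245/0.3997 = 0.01312 L.
At equivalence all the acid is converted to CH3COO-; total volume = 0.01551 + 0.01312 = 0.02863 L, so [CH3COO-] = 0.005245/0.02863 = 0.1832 M.
Kb = Kw/Ka = 1.0e-14 / 1.8 x 10^-5 = 5.56e-10.
[OH^-] = sqrt(Kb x [CH3COO-]) = sqrt(5.56e-10 x 0.1832) = 1.01e-5 M.
pOH = 5.00, so pH = 14.00 - 5.00 = 9.00.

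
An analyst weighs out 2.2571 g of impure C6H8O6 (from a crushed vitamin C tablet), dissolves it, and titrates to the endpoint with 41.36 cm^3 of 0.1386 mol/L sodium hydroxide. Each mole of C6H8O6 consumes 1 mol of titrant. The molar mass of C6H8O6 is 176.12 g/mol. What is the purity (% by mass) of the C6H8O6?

44.7%

n(NaOH) = 0.1386 x 0.04136 = 0.005732 mol.
n(C6H8O6) = 0.005732 / 1 = 0.005732 mol.
mass of C6H8O6 = 0.005732 x 176.12 = 1.010 g.
% purity = 1.010 / 2.2571 x 100 = 44.7%.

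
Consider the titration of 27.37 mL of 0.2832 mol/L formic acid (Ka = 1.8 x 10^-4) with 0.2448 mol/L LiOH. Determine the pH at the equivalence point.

n(HCOOH) = 0.2832 x 0.02737 = 0.007751 mol; V(LiOH) at equivalence = 0.007751/0.2448 = 0.03166 L.
At equivalence all the acid is converted to HCOO-; total volume = 0.02737 + 0.03166 = 0.05903 L, so [HCOO-] = 0.007751/0.05903 = 0.1313 M.
Kb = Kw/Ka = 1.0e-14 / 1.8 x 10^-4 = 5.56e-11.
[OH^-] = sqrt(Kb x [HCOO-]) = sqrt(5.56e-11 x 0.1313) = 2.70e-6 M.
pOH = 5.57, so pH = 14.00 - 5.57 = 8.43.

8.43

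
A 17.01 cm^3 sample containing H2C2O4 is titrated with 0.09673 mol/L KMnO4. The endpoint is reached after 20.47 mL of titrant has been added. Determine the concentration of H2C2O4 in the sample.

0.291 M

n(KMnO4) = 0.09673 x 0.02047 = 0.001980 mol.
From the balanced equation, 2 mol KMnO4 reacts with 5 mol H2C2O4, so n(H2C2O4) = 0.001980 x 5/2 = 0.004950 mol.
[H2C2O4] = 0.004950 / 0.01701 L = 0.291 M.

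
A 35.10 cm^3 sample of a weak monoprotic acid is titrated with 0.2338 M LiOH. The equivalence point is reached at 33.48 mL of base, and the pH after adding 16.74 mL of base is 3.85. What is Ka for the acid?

16.74 mL is half of the equivalence volume, so this is the half-equivalence point where [HA] = [A^-].
At half-equivalence pH = pKa, so pKa = 3.85.
Ka = 10^(-3.85) = 1.4 x 10^-4.

1.4 x 10^-4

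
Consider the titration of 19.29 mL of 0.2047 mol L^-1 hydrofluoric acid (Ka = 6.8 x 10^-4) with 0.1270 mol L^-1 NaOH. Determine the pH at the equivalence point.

8.03

n(HF) = 0.2047 x 0.01929 = 0.003949 mol; V(NaOH) at equivalence = 0.003949/0.1270 = 0.03109 L.
At equivalence all the acid is converted to F-; total volume = 0.01929 + 0.03109 = 0.05038 L, so [F-] = 0.003949/0.05038 = 0.07837 M.
Kb = Kw/Ka = 1.0e-14 / 6.8 x 10^-4 = 1.47e-11.
[OH^-] = sqrt(Kb x [F-]) = sqrt(1.47e-11 x 0.07837) = 1.07e-6 M.
pOH = 5.97, so pH = 14.00 - 5.97 = 8.03.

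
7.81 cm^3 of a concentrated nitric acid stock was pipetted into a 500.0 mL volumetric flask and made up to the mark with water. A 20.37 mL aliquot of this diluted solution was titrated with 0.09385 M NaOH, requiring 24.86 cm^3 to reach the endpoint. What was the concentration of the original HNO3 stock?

n(NaOH) = 0.09385 x 0.02486 = 0.002333 mol.
n(HNO3) in the aliquot = 0.002333 mol.
[diluted HNO3] = 0.002333 / 0.02037 = 0.1145 M.
Dilution factor = 500.0/7.810 = 64.02, so [stock] = 0.1145 x 64.02 = 7.33 M.

7.33 M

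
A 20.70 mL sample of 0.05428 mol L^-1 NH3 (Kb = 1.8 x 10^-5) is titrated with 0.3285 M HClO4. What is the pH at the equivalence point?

5.29

n(NH3) = 0.05428 x 0.02070 = 0.001124 mol; V(HClO4) at equivalence = 0.001124/0.3285 = 0.003420 L.
At equivalence the base is fully converted to NH4+; total volume = 0.02412 L, so [NH4+] = 0.001124/0.02412 = 0.04658 M.
Ka(NH4+) = Kw/Kb = 1.0e-14 / 1.8 x 10^-5 = 5.56e-10.
[H^+] = sqrt(Ka x [NH4+]) = sqrt(5.56e-10 x 0.04658) = 5.09e-6 M.
pH = -log(5.09e-6) = 5.29.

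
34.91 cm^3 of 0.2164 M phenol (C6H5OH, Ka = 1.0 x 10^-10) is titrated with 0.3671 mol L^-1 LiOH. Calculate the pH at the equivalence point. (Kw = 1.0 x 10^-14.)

n(C6H5OH) = 0.2164 x 0.03491 = 0.007555 mol; V(LiOH) at equivalence = 0.007555/0.3671 = 0.02058 L.
At equivalence all the acid is converted to C6H5O-; total volume = 0.03491 + 0.02058 = 0.05549 L, so [C6H5O-] = 0.007555/0.05549 = 0.1361 M.
Kb = Kw/Ka = 1.0e-14 / 1.0 x 10^-10 = 0.000100.
[OH^-] = sqrt(Kb x [C6H5O-]) = sqrt(0.000100 x 0.1361) = 0.00369 M.
pOH = 2.43, so pH = 14.00 - 2.43 = 11.57.

11.57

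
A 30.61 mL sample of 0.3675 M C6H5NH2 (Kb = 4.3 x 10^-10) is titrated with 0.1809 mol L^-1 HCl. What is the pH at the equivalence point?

2.77

n(C6H5NH2) = 0.3675 x 0.03061 = 0.01125 mol; V(HCl) at equivalence = 0.01125/0.1809 = 0.06218 L.
At equivalence the base is fully converted to C6H5NH3+; total volume = 0.09279 L, so [C6H5NH3+] = 0.01125/0.09279 = 0.1212 M.
Ka(C6H5NH3+) = Kw/Kb = 1.0e-14 / 4.3 x 10^-10 = 2.33e-5.
[H^+] = sqrt(Ka x [C6H5NH3+]) = sqrt(2.33e-5 x 0.1212) = 0.00168 M.
pH = -log(0.00168) = 2.77.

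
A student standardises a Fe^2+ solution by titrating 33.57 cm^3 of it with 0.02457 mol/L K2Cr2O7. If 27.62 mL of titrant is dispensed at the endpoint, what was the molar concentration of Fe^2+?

0.121 M

n(K2Cr2O7) = 0.02457 x 0.02762 = 0.0006786 mol.
From the balanced equation, 1 mol K2Cr2O7 reacts with 6 mol Fe^2+, so n(Fe^2+) = 0.0006786 x 6/1 = 0.004072 mol.
[Fe^2+] = 0.004072 / 0.03357 L = 0.121 M.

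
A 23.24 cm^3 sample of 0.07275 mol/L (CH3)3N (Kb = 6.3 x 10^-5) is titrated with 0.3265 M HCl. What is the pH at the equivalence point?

n((CH3)3N) = 0.07275 x 0.02324 = 0.001691 mol; V(HCl) at equivalence = 0.001691/0.3265 = 0.005178 L.
At equivalence the base is fully converted to (CH3)3NH+; total volume = 0.02842 L, so [(CH3)3NH+] = 0.001691/0.02842 = 0.05949 M.
Ka((CH3)3NH+) = Kw/Kb = 1.0e-14 / 6.3 x 10^-5 = 1.59e-10.
[H^+] = sqrt(Ka x [(CH3)3NH+]) = sqrt(1.59e-10 x 0.05949) = 3.07e-6 M.
pH = -log(3.07e-6) = 5.51.

5.51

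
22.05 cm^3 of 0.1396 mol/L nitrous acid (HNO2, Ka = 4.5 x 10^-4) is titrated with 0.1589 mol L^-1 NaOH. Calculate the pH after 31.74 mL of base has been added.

12.56

n(acid) = 0.1396 x 0.02205 = 0.003078 mol; n(NaOH) added = 0.1589 x 0.03174 = 0.005043 mol.
Base is in excess by 0.005043 - 0.003078 = 0.001965 mol in a total volume of 0.05379 L.
[OH^-] = 0.001965/0.05379 = 0.03654 M, so pOH = 1.44 and pH = 14.00 - 1.44 = 12.56.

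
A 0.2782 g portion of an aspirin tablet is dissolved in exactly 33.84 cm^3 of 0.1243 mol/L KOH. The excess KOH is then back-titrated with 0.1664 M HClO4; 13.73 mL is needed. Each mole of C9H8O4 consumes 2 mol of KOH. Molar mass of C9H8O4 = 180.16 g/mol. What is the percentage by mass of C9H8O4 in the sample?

62.2%

Total n(KOH) added = 0.1243 x 0.03384 = 0.004206 mol.
n(HClO4) used = 0.1664 x 0.01373 = 0.002285 mol, which equals the excess n(KOH).
So n(KOH) consumed by the sample = 0.004206 - 0.002285 = 0.001922 mol.
n(C9H8O4) = 0.001922 / 2 = 0.0009608 mol.
mass C9H8O4 = 0.0009608 x 180.16 = 0.1731 g, so %C9H8O4 = 0.1731/0.2782 x 100 = 62.2%.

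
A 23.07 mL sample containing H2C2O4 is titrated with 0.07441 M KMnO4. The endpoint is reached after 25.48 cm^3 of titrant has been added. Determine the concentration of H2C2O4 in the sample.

0.205 M

n(KMnO4) = 0.07441 x 0.02548 = 0.001896 mol.
From the balanced equation, 2 mol KMnO4 reacts with 5 mol H2C2O4, so n(H2C2O4) = 0.001896 x 5/2 = 0.004740 mol.
[H2C2O4] = 0.004740 / 0.02307 L = 0.205 M.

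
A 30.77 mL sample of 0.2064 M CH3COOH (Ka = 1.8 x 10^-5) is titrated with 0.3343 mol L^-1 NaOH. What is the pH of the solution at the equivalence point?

8.93

n(CH3COOH) = 0.2064 x 0.03077 = 0.006351 mol; V(NaOH) at equivalence = 0.006351/0.3343 = 0.01900 L.
At equivalence all the acid is converted to CH3COO-; total volume = 0.03077 + 0.01900 = 0.04977 L, so [CH3COO-] = 0.006351/0.04977 = 0.1276 M.
Kb = Kw/Ka = 1.0e-14 / 1.8 x 10^-5 = 5.56e-10.
[OH^-] = sqrt(Kb x [CH3COO-]) = sqrt(5.56e-10 x 0.1276) = 8.42e-6 M.
pOH = 5.07, so pH = 14.00 - 5.07 = 8.93.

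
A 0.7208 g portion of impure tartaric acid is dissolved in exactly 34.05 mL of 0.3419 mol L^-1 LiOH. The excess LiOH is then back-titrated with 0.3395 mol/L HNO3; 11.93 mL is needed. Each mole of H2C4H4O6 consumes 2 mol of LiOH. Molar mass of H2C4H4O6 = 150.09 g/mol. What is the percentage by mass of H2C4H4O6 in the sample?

Total n(LiOH) added = 0.3419 x 0.03405 = 0.01164 mol.
n(HNO3) used = 0.3395 x 0.01193 = 0.004050 mol, which equals the excess n(LiOH).
So n(LiOH) consumed by the sample = 0.01164 - 0.004050 = 0.007591 mol.
n(H2C4H4O6) = 0.007591 / 2 = 0.003796 mol.
mass H2C4H4O6 = 0.003796 x 150.09 = 0.5697 g, so %H2C4H4O6 = 0.5697/0.7208 x 100 = 79.0%.

79.0%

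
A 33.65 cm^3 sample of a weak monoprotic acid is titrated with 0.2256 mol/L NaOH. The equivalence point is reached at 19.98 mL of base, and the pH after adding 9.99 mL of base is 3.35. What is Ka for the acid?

9.99 mL is half of the equivalence volume, so this is the half-equivalence point where [HA] = [A^-].
At half-equivalence pH = pKa, so pKa = 3.35.
Ka = 10^(-3.35) = 4.5 x 10^-4.

4.5 x 10^-4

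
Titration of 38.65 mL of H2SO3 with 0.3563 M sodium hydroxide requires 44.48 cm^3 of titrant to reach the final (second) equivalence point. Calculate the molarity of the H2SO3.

n(NaOH) = 0.3563 x 0.04448 = 0.01585 mol.
At the final (second) equivalence point, 2 mol OH^- react per mol H2SO3, so n(H2SO3) = 0.01585 / 2 = 0.007924 mol.
[H2SO3] = 0.007924 / 0.03865 L = 0.205 M.

0.205 M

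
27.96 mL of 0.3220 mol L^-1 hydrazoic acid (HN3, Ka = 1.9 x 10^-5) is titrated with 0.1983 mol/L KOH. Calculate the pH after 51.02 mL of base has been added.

n(acid) = 0.3220 x 0.02796 = 0.009003 mol; n(KOH) added = 0.1983 x 0.05102 = 0.01012 mol.
Base is in excess by 0.01012 - 0.009003 = 0.001114 mol in a total volume of 0.07898 L.
[OH^-] = 0.001114/0.07898 = 0.01411 M, so pOH = 1.85 and pH = 14.00 - 1.85 = 12.15.

12.15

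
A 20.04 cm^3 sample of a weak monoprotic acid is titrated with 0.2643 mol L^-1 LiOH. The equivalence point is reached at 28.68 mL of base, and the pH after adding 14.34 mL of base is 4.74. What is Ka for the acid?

14.34 mL is half of the equivalence volume, so this is the half-equivalence point where [HA] = [A^-].
At half-equivalence pH = pKa, so pKa = 4.74.
Ka = 10^(-4.74) = 1.8 x 10^-5.

1.8 x 10^-5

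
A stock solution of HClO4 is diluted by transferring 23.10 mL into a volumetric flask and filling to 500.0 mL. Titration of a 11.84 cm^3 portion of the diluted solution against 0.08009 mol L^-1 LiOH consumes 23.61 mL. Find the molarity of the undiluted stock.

n(LiOH) = 0.08009 x 0.02361 = 0.001891 mol.
n(HClO4) in the aliquot = 0.001891 mol.
[diluted HClO4] = 0.001891 / 0.01184 = 0.1597 M.
Dilution factor = 500.0/23.10 = 21.65, so [stock] = 0.1597 x 21.65 = 3.46 M.

3.46 M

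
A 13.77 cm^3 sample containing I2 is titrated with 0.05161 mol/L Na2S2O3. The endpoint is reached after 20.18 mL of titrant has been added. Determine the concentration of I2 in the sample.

n(Na2S2O3) = 0.05161 x 0.02018 = 0.001041 mol.
From the balanced equation, 2 mol Na2S2O3 reacts with 1 mol I2, so n(I2) = 0.001041 x 1/2 = 0.0005207 mol.
[I2] = 0.0005207 / 0.01377 L = 0.0378 M.

0.0378 M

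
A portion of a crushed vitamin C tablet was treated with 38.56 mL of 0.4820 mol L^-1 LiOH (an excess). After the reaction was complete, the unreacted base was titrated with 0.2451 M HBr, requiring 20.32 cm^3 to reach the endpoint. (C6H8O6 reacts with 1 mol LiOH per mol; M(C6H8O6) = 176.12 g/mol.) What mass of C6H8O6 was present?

2.40 g

Total n(LiOH) added = 0.4820 x 0.03856 = 0.01859 mol.
n(HBr) used = 0.2451 x 0.02032 = 0.004980 mol, which equals the excess n(LiOH).
So n(LiOH) consumed by the sample = 0.01859 - 0.004980 = 0.01361 mol.
n(C6H8O6) = 0.01361 / 1 = 0.01361 mol.
mass = 0.01361 mol x 176.12 g/mol = 2.40 g.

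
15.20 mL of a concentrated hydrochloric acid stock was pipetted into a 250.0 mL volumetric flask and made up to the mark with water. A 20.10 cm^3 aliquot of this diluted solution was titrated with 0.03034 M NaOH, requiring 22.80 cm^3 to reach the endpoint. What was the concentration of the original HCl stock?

0.566 M

n(NaOH) = 0.03034 x 0.02280 = 0.0006918 mol.
n(HCl) in the aliquot = 0.0006918 mol.
[diluted HCl] = 0.0006918 / 0.02010 = 0.03442 M.
Dilution factor = 250.0/15.20 = 16.45, so [stock] = 0.03442 x 16.45 = 0.566 M.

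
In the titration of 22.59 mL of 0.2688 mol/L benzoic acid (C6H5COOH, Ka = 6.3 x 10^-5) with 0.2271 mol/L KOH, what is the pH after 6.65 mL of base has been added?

3.72

Initial n(C6H5COOH) = 0.2688 x 0.02259 = 0.006072 mol.
n(KOH) added = 0.2271 x 0.006650 = 0.001510 mol, converting that many moles of C6H5COOH to C6H5COO-.
Remaining n(C6H5COOH) = 0.004562 mol; n(C6H5COO-) = 0.001510 mol.
By Henderson-Hasselbalch, pH = pKa + log([A^-]/[HA]) = 4.20 + log(0.001510/0.004562) = 4.20 + (-0.48) = 3.72.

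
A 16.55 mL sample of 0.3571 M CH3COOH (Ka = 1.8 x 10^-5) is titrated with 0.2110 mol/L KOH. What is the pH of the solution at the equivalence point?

n(CH3COOH) = 0.3571 x 0.01655 = 0.005910 mol; V(KOH) at equivalence = 0.005910/0.2110 = 0.02801 L.
At equivalence all the acid is converted to CH3COO-; total volume = 0.01655 + 0.02801 = 0.04456 L, so [CH3COO-] = 0.005910/0.04456 = 0.1326 M.
Kb = Kw/Ka = 1.0e-14 / 1.8 x 10^-5 = 5.56e-10.
[OH^-] = sqrt(Kb x [CH3COO-]) = sqrt(5.56e-10 x 0.1326) = 8.58e-6 M.
pOH = 5.07, so pH = 14.00 - 5.07 = 8.93.

8.93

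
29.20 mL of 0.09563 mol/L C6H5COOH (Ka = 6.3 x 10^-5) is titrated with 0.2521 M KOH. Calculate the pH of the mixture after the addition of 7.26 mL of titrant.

Initial n(C6H5COOH) = 0.09563 x 0.02920 = 0.002792 mol.
n(KOH) added = 0.2521 x 0.007260 = 0.001830 mol, converting that many moles of C6H5COOH to C6H5COO-.
Remaining n(C6H5COOH) = 0.0009622 mol; n(C6H5COO-) = 0.001830 mol.
By Henderson-Hasselbalch, pH = pKa + log([A^-]/[HA]) = 4.20 + log(0.001830/0.0009622) = 4.20 + (+0.28) = 4.48.

4.48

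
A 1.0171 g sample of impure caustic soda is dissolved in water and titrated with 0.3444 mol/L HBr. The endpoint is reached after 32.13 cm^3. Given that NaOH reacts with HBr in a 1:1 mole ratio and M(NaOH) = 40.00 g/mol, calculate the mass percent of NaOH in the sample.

43.5%

n(HBr) = 0.3444 x 0.03213 = 0.01107 mol.
n(NaOH) = 0.01107 / 1 = 0.01107 mol.
mass of NaOH = 0.01107 x 40.00 = 0.4426 g.
% purity = 0.4426 / 1.0171 x 100 = 43.5%.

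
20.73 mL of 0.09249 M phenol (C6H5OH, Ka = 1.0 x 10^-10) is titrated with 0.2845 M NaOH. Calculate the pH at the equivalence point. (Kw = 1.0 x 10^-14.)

n(C6H5OH) = 0.09249 x 0.02073 = 0.001917 mol; V(NaOH) at equivalence = 0.001917/0.2845 = 0.006739 L.
At equivalence all the acid is converted to C6H5O-; total volume = 0.02073 + 0.006739 = 0.02747 L, so [C6H5O-] = 0.001917/0.02747 = 0.06980 M.
Kb = Kw/Ka = 1.0e-14 / 1.0 x 10^-10 = 0.000100.
[OH^-] = sqrt(Kb x [C6H5O-]) = sqrt(0.000100 x 0.06980) = 0.00264 M.
pOH = 2.58, so pH = 14.00 - 2.58 = 11.42.

11.42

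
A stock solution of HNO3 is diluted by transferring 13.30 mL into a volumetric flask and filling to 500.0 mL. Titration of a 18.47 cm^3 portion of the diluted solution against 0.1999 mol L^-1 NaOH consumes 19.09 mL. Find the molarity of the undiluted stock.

7.77 M

n(NaOH) = 0.1999 x 0.01909 = 0.003816 mol.
n(HNO3) in the aliquot = 0.003816 mol.
[diluted HNO3] = 0.003816 / 0.01847 = 0.2066 M.
Dilution factor = 500.0/13.30 = 37.59, so [stock] = 0.2066 x 37.59 = 7.77 M.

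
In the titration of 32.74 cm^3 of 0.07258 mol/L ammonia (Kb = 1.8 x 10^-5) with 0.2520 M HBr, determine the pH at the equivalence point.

5.25

n(NH3) = 0.07258 x 0.03274 = 0.002376 mol; V(HBr) at equivalence = 0.002376/0.2520 = 0.009430 L.
At equivalence the base is fully converted to NH4+; total volume = 0.04217 L, so [NH4+] = 0.002376/0.04217 = 0.05635 M.
Ka(NH4+) = Kw/Kb = 1.0e-14 / 1.8 x 10^-5 = 5.56e-10.
[H^+] = sqrt(Ka x [NH4+]) = sqrt(5.56e-10 x 0.05635) = 5.60e-6 M.
pH = -log(5.60e-6) = 5.25.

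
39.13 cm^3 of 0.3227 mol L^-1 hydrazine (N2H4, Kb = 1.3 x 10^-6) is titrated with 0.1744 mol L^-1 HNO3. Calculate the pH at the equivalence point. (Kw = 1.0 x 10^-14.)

4.53

n(N2H4) = 0.3227 x 0.03913 = 0.01263 mol; V(HNO3) at equivalence = 0.01263/0.1744 = 0.07240 L.
At equivalence the base is fully converted to N2H5+; total volume = 0.1115 L, so [N2H5+] = 0.01263/0.1115 = 0.1132 M.
Ka(N2H5+) = Kw/Kb = 1.0e-14 / 1.3 x 10^-6 = 7.69e-9.
[H^+] = sqrt(Ka x [N2H5+]) = sqrt(7.69e-9 x 0.1132) = 2.95e-5 M.
pH = -log(2.95e-5) = 4.53.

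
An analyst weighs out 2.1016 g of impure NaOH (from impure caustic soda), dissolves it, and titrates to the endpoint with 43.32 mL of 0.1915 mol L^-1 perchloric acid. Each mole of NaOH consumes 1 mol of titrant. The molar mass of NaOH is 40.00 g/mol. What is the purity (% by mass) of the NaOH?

15.8%

n(HClO4) = 0.1915 x 0.04332 = 0.008296 mol.
n(NaOH) = 0.008296 / 1 = 0.008296 mol.
mass of NaOH = 0.008296 x 40.00 = 0.3318 g.
% purity = 0.3318 / 2.1016 x 100 = 15.8%.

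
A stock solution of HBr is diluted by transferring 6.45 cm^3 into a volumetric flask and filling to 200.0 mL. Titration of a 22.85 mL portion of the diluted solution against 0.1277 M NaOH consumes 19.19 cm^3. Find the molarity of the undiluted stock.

3.33 M

n(NaOH) = 0.1277 x 0.01919 = 0.002451 mol.
n(HBr) in the aliquot = 0.002451 mol.
[diluted HBr] = 0.002451 / 0.02285 = 0.1072 M.
Dilution factor = 200.0/6.450 = 31.01, so [stock] = 0.1072 x 31.01 = 3.33 M.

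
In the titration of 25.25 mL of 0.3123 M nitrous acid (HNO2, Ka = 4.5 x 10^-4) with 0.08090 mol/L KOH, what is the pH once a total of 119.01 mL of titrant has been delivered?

n(acid) = 0.3123 x 0.02525 = 0.007886 mol; n(KOH) added = 0.08090 x 0.1190 = 0.009628 mol.
Base is in excess by 0.009628 - 0.007886 = 0.001742 mol in a total volume of 0.1443 L.
[OH^-] = 0.001742/0.1443 = 0.01208 M, so pOH = 1.92 and pH = 14.00 - 1.92 = 12.08.

12.08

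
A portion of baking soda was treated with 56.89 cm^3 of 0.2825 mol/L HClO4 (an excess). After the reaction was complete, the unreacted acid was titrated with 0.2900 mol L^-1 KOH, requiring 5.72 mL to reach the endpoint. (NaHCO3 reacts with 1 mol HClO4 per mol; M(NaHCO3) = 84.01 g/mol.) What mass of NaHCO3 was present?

Total n(HClO4) added = 0.2825 x 0.05689 = 0.01607 mol.
n(KOH) used = 0.2900 x 0.005720 = 0.001659 mol, which equals the excess n(HClO4).
So n(HClO4) consumed by the sample = 0.01607 - 0.001659 = 0.01441 mol.
n(NaHCO3) = 0.01441 / 1 = 0.01441 mol.
mass = 0.01441 mol x 84.01 g/mol = 1.21 g.

1.21 g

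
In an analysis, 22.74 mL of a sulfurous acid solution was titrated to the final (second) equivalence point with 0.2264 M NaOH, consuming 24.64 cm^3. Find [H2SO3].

n(NaOH) = 0.2264 x 0.02464 = 0.005578 mol.
At the final (second) equivalence point, 2 mol OH^- react per mol H2SO3, so n(H2SO3) = 0.005578 / 2 = 0.002789 mol.
[H2SO3] = 0.002789 / 0.02274 L = 0.123 M.

0.123 M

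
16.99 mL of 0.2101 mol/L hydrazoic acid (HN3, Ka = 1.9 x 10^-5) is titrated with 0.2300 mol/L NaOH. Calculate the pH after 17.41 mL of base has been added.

12.10

n(acid) = 0.2101 x 0.01699 = 0.003570 mol; n(NaOH) added = 0.2300 x 0.01741 = 0.004004 mol.
Base is in excess by 0.004004 - 0.003570 = 0.0004347 mol in a total volume of 0.03440 L.
[OH^-] = 0.0004347/0.03440 = 0.01264 M, so pOH = 1.90 and pH = 14.00 - 1.90 = 12.10.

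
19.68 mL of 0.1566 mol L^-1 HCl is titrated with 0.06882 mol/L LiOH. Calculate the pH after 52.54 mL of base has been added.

11.87

n(acid) = 0.1566 x 0.01968 = 0.003082 mol; n(LiOH) added = 0.06882 x 0.05254 = 0.003616 mol.
Base is in excess by 0.003616 - 0.003082 = 0.0005339 mol in a total volume of 0.07222 L.
[OH^-] = 0.0005339/0.07222 = 0.007393 M, so pOH = 2.13 and pH = 14.00 - 2.13 = 11.87.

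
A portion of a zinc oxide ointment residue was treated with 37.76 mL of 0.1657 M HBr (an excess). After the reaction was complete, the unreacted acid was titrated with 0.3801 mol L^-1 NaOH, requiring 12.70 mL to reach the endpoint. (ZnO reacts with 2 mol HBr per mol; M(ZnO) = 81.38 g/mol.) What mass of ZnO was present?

Total n(HBr) added = 0.1657 x 0.03776 = 0.006257 mol.
n(NaOH) used = 0.3801 x 0.01270 = 0.004827 mol, which equals the excess n(HBr).
So n(HBr) consumed by the sample = 0.006257 - 0.004827 = 0.001430 mol.
n(ZnO) = 0.001430 / 2 = 0.0007148 mol.
mass = 0.0007148 mol x 81.38 g/mol = 0.0582 g.

0.0582 g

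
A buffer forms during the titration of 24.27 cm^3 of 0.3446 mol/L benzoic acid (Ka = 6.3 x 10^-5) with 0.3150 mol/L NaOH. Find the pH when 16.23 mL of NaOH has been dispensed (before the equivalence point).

4.40

Initial n(C6H5COOH) = 0.3446 x 0.02427 = 0.008363 mol.
n(NaOH) added = 0.3150 x 0.01623 = 0.005112 mol, converting that many moles of C6H5COOH to C6H5COO-.
Remaining n(C6H5COOH) = 0.003251 mol; n(C6H5COO-) = 0.005112 mol.
By Henderson-Hasselbalch, pH = pKa + log([A^-]/[HA]) = 4.20 + log(0.005112/0.003251) = 4.20 + (+0.20) = 4.40.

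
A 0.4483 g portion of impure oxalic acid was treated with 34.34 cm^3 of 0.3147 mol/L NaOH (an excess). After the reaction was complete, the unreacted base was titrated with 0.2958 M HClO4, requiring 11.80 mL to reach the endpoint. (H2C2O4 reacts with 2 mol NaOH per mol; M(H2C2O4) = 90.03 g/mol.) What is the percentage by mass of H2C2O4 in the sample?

Total n(NaOH) added = 0.3147 x 0.03434 = 0.01081 mol.
n(HClO4) used = 0.2958 x 0.01180 = 0.003490 mol, which equals the excess n(NaOH).
So n(NaOH) consumed by the sample = 0.01081 - 0.003490 = 0.007316 mol.
n(H2C2O4) = 0.007316 / 2 = 0.003658 mol.
mass H2C2O4 = 0.003658 x 90.03 = 0.3293 g, so %H2C2O4 = 0.3293/0.4483 x 100 = 73.5%.

73.5%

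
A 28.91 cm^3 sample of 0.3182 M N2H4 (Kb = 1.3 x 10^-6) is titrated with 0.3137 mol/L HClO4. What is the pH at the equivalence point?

n(N2H4) = 0.3182 x 0.02891 = 0.009199 mol; V(HClO4) at equivalence = 0.009199/0.3137 = 0.02932 L.
At equivalence the base is fully converted to N2H5+; total volume = 0.05823 L, so [N2H5+] = 0.009199/0.05823 = 0.1580 M.
Ka(N2H5+) = Kw/Kb = 1.0e-14 / 1.3 x 10^-6 = 7.69e-9.
[H^+] = sqrt(Ka x [N2H5+]) = sqrt(7.69e-9 x 0.1580) = 3.49e-5 M.
pH = -log(3.49e-5) = 4.46.

4.46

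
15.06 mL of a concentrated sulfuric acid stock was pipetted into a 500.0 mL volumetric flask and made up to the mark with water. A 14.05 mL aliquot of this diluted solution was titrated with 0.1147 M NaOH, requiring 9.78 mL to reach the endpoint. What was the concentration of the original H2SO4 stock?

1.33 M

n(NaOH) = 0.1147 x 0.009780 = 0.001122 mol.
n(H2SO4) in the aliquot = 0.001122 x 1/2 = 0.0005609 mol.
[diluted H2SO4] = 0.0005609 / 0.01405 = 0.03992 M.
Dilution factor = 500.0/15.06 = 33.20, so [stock] = 0.03992 x 33.20 = 1.33 M.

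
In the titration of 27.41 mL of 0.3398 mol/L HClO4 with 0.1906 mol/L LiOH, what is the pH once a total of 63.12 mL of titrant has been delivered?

n(acid) = 0.3398 x 0.02741 = 0.009314 mol; n(LiOH) added = 0.1906 x 0.06312 = 0.01203 mol.
Base is in excess by 0.01203 - 0.009314 = 0.002717 mol in a total volume of 0.09053 L.
[OH^-] = 0.002717/0.09053 = 0.03001 M, so pOH = 1.52 and pH = 14.00 - 1.52 = 12.48.

12.48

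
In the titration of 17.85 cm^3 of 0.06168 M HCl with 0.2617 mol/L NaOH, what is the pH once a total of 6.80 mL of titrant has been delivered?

n(acid) = 0.06168 x 0.01785 = 0.001101 mol; n(NaOH) added = 0.2617 x 0.006800 = 0.001780 mol.
Base is in excess by 0.001780 - 0.001101 = 0.0006786 mol in a total volume of 0.02465 L.
[OH^-] = 0.0006786/0.02465 = 0.02753 M, so pOH = 1.56 and pH = 14.00 - 1.56 = 12.44.

12.44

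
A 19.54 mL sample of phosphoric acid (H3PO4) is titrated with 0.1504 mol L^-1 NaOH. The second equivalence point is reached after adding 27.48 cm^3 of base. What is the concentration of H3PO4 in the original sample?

n(NaOH) = 0.1504 x 0.02748 = 0.004133 mol.
At the second equivalence point, 2 mol OH^- react per mol H3PO4, so n(H3PO4) = 0.004133 / 2 = 0.002066 mol.
[H3PO4] = 0.002066 / 0.01954 L = 0.106 M.

0.106 M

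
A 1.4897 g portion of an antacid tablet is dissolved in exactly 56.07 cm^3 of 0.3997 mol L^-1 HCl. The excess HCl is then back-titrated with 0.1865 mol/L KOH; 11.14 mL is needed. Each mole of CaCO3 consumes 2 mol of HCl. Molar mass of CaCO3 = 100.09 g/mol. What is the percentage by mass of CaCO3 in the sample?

68.3%

Total n(HCl) added = 0.3997 x 0.05607 = 0.02241 mol.
n(KOH) used = 0.1865 x 0.01114 = 0.002078 mol, which equals the excess n(HCl).
So n(HCl) consumed by the sample = 0.02241 - 0.002078 = 0.02033 mol.
n(CaCO3) = 0.02033 / 2 = 0.01017 mol.
mass CaCO3 = 0.01017 x 100.09 = 1.018 g, so %CaCO3 = 1.018/1.4897 x 100 = 68.3%.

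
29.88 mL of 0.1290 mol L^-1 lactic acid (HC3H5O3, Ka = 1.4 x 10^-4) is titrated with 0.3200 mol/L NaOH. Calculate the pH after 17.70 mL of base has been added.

12.58

n(acid) = 0.1290 x 0.02988 = 0.003855 mol; n(NaOH) added = 0.3200 x 0.01770 = 0.005664 mol.
Base is in excess by 0.005664 - 0.003855 = 0.001809 mol in a total volume of 0.04758 L.
[OH^-] = 0.001809/0.04758 = 0.03803 M, so pOH = 1.42 and pH = 14.00 - 1.42 = 12.58.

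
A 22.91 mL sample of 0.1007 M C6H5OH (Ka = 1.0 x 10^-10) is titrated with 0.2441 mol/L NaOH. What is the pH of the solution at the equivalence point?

11.43

n(C6H5OH) = 0.1007 x 0.02291 = 0.002307 mol; V(NaOH) at equivalence = 0.002307/0.2441 = 0.009451 L.
At equivalence all the acid is converted to C6H5O-; total volume = 0.02291 + 0.009451 = 0.03236 L, so [C6H5O-] = 0.002307/0.03236 = 0.07129 M.
Kb = Kw/Ka = 1.0e-14 / 1.0 x 10^-10 = 0.000100.
[OH^-] = sqrt(Kb x [C6H5O-]) = sqrt(0.000100 x 0.07129) = 0.00267 M.
pOH = 2.57, so pH = 14.00 - 2.57 = 11.43.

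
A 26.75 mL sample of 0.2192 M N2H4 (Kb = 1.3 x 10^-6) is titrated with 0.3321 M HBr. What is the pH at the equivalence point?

4.50

n(N2H4) = 0.2192 x 0.02675 = 0.005864 mol; V(HBr) at equivalence = 0.005864/0.3321 = 0.01766 L.
At equivalence the base is fully converted to N2H5+; total volume = 0.04441 L, so [N2H5+] = 0.005864/0.04441 = 0.1320 M.
Ka(N2H5+) = Kw/Kb = 1.0e-14 / 1.3 x 10^-6 = 7.69e-9.
[H^+] = sqrt(Ka x [N2H5+]) = sqrt(7.69e-9 x 0.1320) = 3.19e-5 M.
pH = -log(3.19e-5) = 4.50.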